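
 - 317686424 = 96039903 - 413726327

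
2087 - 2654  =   - 567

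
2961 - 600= 2361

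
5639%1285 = 499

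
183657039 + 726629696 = 910286735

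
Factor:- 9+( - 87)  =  - 2^5*3^1 = -96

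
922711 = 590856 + 331855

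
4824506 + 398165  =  5222671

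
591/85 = 6 + 81/85 = 6.95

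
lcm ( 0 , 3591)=0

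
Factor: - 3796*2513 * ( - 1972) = 18811594256 = 2^4 * 7^1*13^1 * 17^1*29^1*73^1*359^1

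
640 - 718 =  - 78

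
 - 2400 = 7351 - 9751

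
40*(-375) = -15000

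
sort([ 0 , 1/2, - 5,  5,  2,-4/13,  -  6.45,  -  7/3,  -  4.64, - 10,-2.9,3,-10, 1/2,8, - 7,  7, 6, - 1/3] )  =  [ - 10,-10 , - 7, - 6.45 , - 5, - 4.64, - 2.9 ,-7/3 , - 1/3,-4/13, 0,  1/2, 1/2,2,  3, 5,6,7,8]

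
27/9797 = 27/9797  =  0.00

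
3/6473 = 3/6473=0.00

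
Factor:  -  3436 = -2^2 * 859^1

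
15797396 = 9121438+6675958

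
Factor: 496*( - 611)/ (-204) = 2^2*3^( - 1)*13^1*17^(- 1 )*31^1*47^1 = 75764/51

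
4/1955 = 4/1955= 0.00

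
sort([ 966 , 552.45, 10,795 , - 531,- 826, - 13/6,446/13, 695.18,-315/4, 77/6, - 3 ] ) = [  -  826, - 531,  -  315/4,  -  3, - 13/6, 10,  77/6, 446/13, 552.45,695.18, 795, 966 ] 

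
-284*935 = -265540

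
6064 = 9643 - 3579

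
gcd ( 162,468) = 18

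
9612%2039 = 1456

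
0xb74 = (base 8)5564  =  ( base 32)2RK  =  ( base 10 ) 2932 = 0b101101110100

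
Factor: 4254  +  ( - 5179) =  - 5^2*37^1 = -925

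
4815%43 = 42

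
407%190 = 27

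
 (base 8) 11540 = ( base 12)2a54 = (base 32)4R0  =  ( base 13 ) 2347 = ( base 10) 4960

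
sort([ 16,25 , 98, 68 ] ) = [ 16,25,68,98]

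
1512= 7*216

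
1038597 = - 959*( - 1083 )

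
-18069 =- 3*6023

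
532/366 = 1 + 83/183 = 1.45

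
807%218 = 153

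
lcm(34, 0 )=0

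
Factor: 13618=2^1*11^1*619^1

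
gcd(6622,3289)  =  11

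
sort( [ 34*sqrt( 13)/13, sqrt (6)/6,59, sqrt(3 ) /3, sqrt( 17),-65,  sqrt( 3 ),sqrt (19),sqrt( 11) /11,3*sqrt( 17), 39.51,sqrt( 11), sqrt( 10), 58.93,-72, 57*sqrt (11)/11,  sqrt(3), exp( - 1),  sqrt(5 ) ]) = [ - 72, - 65,sqrt (11)/11, exp ( - 1),  sqrt( 6 )/6,sqrt ( 3)/3, sqrt(3),sqrt(3 ),sqrt( 5),sqrt (10 ), sqrt( 11 ), sqrt( 17),sqrt( 19), 34*sqrt(13 ) /13, 3*sqrt(17), 57*sqrt(11 ) /11 , 39.51 , 58.93,59 ]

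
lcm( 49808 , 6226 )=49808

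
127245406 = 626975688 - 499730282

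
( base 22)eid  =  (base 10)7185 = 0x1C11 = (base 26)ag9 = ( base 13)3369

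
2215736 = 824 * 2689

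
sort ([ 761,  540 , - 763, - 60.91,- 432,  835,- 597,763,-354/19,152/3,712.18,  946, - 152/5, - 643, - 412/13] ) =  [ - 763, - 643,- 597, - 432, - 60.91, - 412/13, - 152/5, - 354/19,  152/3,540,712.18,761, 763, 835,946 ]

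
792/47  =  792/47 = 16.85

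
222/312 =37/52 = 0.71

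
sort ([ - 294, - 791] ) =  [-791,-294] 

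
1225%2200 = 1225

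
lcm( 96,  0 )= 0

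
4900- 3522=1378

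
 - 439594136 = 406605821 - 846199957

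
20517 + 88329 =108846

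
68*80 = 5440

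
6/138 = 1/23 = 0.04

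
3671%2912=759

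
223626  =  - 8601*(  -  26)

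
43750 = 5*8750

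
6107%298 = 147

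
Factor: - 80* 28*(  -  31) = 69440 = 2^6* 5^1*7^1*31^1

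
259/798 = 37/114 = 0.32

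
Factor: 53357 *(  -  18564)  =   - 990519348 = - 2^2* 3^1*7^1*13^1*17^1 * 229^1*233^1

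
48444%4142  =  2882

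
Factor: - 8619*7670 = -66107730 = - 2^1*3^1 * 5^1*13^3*17^1 * 59^1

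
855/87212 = 855/87212 = 0.01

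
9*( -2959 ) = - 26631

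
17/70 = 17/70 = 0.24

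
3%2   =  1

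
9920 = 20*496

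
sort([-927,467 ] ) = [ - 927,467] 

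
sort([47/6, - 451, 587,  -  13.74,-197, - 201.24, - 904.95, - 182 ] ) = [-904.95,  -  451,-201.24,-197,-182, -13.74,47/6, 587]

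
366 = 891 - 525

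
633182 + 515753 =1148935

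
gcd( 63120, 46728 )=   24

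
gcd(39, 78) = 39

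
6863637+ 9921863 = 16785500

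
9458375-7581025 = 1877350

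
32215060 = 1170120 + 31044940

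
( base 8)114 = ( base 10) 76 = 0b1001100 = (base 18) 44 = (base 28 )2K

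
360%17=3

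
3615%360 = 15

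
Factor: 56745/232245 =97^1 * 397^(  -  1 )= 97/397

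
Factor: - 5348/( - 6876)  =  7/9= 3^( - 2 )* 7^1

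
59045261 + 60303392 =119348653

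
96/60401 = 96/60401=0.00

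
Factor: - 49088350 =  - 2^1*5^2 * 17^1*57751^1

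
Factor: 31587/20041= 3^1*7^( - 2)*409^ ( - 1 ) * 10529^1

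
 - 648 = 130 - 778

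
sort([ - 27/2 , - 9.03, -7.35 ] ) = [-27/2, - 9.03, - 7.35 ]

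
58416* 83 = 4848528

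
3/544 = 3/544= 0.01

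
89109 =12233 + 76876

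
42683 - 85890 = -43207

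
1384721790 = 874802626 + 509919164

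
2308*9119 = 21046652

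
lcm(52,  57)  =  2964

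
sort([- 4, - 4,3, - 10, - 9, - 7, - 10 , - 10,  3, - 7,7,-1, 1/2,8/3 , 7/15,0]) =[ - 10, - 10, - 10, - 9, - 7, - 7,-4, - 4,  -  1,0,  7/15, 1/2,  8/3, 3 , 3,7 ] 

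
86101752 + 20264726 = 106366478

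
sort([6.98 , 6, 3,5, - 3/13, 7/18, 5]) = [-3/13,7/18, 3, 5, 5 , 6, 6.98]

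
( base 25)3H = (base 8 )134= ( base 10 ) 92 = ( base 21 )48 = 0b1011100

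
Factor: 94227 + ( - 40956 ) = 3^3 * 1973^1 = 53271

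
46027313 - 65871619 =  - 19844306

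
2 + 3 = 5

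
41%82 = 41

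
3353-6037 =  - 2684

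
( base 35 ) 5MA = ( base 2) 1101011111001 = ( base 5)210110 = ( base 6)51545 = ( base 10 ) 6905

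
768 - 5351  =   - 4583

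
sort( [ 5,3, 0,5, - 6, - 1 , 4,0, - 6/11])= [- 6, - 1, - 6/11,0,0,3, 4,  5 , 5 ]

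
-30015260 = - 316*94985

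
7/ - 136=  - 7/136 = - 0.05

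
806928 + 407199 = 1214127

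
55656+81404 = 137060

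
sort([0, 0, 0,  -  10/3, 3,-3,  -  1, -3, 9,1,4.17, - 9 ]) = [ -9, - 10/3,-3,-3,-1,0, 0, 0 , 1, 3, 4.17,9 ]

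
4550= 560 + 3990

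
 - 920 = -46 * 20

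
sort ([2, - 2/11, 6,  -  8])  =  [-8, - 2/11,2, 6] 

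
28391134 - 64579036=  -  36187902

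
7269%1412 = 209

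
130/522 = 65/261=0.25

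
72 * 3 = 216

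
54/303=18/101= 0.18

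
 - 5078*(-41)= 208198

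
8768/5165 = 1 + 3603/5165 = 1.70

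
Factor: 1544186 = 2^1*7^3 * 2251^1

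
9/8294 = 9/8294 = 0.00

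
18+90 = 108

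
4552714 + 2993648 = 7546362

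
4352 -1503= 2849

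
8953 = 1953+7000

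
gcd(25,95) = 5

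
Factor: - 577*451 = -260227 = -  11^1*41^1*577^1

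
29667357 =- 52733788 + 82401145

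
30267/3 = 10089 = 10089.00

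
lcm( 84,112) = 336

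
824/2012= 206/503 = 0.41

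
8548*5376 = 45954048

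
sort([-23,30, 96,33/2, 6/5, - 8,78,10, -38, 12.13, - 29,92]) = [ - 38,  -  29,-23,  -  8,6/5,10,12.13, 33/2,30, 78,92,96]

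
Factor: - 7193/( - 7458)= 2^(-1 )*3^( -1 )*11^( - 1)*113^ (- 1 )*7193^1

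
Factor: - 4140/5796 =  - 5/7 = - 5^1*7^(-1)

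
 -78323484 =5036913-83360397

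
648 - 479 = 169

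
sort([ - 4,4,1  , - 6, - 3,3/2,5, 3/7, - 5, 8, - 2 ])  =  [-6, - 5, - 4, - 3,-2 , 3/7,1,3/2,4,  5 , 8]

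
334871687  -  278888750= 55982937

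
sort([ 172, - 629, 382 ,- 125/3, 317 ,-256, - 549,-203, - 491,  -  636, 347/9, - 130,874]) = [ - 636,-629, - 549, - 491 , - 256, - 203,-130, - 125/3,347/9,172,317,382,  874 ]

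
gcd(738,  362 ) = 2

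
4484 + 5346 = 9830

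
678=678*1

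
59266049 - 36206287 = 23059762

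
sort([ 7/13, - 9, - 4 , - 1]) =[ - 9,-4, - 1,7/13] 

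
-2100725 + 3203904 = 1103179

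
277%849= 277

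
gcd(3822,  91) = 91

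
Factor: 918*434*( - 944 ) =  - 2^6*3^3*7^1*17^1*31^1 * 59^1 = -376100928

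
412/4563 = 412/4563=0.09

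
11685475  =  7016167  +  4669308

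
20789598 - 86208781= - 65419183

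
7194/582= 1199/97 = 12.36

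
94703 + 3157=97860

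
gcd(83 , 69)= 1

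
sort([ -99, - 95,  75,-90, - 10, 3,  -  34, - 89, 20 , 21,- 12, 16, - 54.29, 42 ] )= [ - 99, - 95,-90, - 89, - 54.29, - 34 , - 12,-10,  3,16 , 20,21,  42,  75]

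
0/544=0 = 0.00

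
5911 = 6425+-514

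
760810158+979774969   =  1740585127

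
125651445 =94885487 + 30765958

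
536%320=216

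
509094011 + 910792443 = 1419886454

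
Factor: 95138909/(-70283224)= -2^ ( - 3) *11^(-1)*19^1* 61^(  -  1 )*151^1*13093^(  -  1 ) * 33161^1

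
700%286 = 128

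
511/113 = 4 + 59/113 = 4.52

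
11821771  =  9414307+2407464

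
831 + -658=173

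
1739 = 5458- 3719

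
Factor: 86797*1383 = 3^1 * 29^1*41^1*73^1*461^1= 120040251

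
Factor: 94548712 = 2^3*19^1*71^1*8761^1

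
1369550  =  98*13975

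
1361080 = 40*34027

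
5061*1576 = 7976136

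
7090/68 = 104 + 9/34 =104.26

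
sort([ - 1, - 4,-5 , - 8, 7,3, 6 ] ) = [ - 8  , - 5,- 4, - 1,3, 6,7 ] 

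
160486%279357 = 160486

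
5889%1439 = 133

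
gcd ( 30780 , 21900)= 60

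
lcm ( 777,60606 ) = 60606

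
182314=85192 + 97122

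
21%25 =21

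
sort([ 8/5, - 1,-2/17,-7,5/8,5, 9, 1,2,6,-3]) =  [ - 7,- 3, - 1, - 2/17,5/8,1,8/5,2,  5,6,9 ]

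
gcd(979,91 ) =1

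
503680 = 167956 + 335724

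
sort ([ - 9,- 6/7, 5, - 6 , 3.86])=[-9, - 6,  -  6/7 , 3.86,5] 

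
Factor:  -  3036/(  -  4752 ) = 23/36 = 2^( - 2)*3^( - 2)*23^1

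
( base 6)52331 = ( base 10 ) 7039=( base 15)2144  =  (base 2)1101101111111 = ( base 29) 8AL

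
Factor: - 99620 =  - 2^2*5^1*17^1 * 293^1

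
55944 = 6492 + 49452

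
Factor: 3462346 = 2^1*307^1*5639^1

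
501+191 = 692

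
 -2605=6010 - 8615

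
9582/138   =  1597/23 = 69.43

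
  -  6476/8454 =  - 1  +  989/4227 = - 0.77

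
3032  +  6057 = 9089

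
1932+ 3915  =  5847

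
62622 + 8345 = 70967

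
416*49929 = 20770464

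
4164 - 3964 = 200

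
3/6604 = 3/6604 = 0.00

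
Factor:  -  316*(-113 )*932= 33279856 = 2^4*79^1*113^1*233^1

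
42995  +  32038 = 75033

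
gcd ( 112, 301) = 7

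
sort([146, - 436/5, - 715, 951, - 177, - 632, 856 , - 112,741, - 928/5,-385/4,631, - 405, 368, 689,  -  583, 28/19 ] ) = [- 715,-632,  -  583 , - 405, - 928/5, - 177,  -  112 ,-385/4,-436/5, 28/19, 146, 368, 631, 689, 741,856, 951] 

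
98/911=98/911 = 0.11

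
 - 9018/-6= 1503/1 = 1503.00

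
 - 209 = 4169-4378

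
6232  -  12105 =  - 5873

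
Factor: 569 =569^1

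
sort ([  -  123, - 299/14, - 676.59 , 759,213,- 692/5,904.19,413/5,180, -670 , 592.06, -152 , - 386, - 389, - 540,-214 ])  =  [-676.59, -670, - 540 , - 389 ,  -  386 ,- 214,- 152, - 692/5, - 123, - 299/14,413/5, 180 , 213 , 592.06 , 759 , 904.19]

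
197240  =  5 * 39448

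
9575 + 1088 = 10663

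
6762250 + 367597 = 7129847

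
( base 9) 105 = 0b1010110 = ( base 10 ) 86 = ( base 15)5b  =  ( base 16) 56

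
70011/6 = 11668 + 1/2 = 11668.50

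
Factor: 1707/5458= 2^(-1)*3^1 *569^1*2729^(-1)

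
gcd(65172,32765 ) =1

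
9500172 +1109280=10609452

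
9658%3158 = 184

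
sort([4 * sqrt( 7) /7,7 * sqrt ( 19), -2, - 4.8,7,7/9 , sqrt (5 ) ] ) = [ - 4.8, - 2,7/9,4 * sqrt( 7) /7, sqrt ( 5),7, 7* sqrt( 19 )]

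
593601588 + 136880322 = 730481910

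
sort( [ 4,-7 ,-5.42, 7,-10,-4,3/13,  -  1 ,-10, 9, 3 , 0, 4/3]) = [ - 10,  -  10,-7,-5.42,-4, - 1, 0, 3/13, 4/3,3,4, 7, 9]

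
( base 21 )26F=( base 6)4423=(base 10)1023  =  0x3FF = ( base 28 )18f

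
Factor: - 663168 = -2^7*3^1*11^1 *157^1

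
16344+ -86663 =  -70319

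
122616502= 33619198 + 88997304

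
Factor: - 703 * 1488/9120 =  - 2^ ( - 1)*5^( - 1 )  *  31^1*37^1 = -  1147/10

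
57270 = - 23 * ( - 2490) 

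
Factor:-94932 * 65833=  - 6249658356=- 2^2*3^4*43^1*293^1*1531^1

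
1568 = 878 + 690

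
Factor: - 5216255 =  - 5^1*11^1*94841^1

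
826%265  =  31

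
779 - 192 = 587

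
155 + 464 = 619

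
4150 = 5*830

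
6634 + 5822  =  12456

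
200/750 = 4/15 = 0.27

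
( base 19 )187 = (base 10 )520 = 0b1000001000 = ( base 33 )fp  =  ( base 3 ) 201021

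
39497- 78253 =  - 38756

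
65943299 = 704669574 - 638726275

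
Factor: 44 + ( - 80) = -2^2*3^2 = - 36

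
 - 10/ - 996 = 5/498 = 0.01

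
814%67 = 10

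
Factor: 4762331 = 7^1*19^1*61^1*587^1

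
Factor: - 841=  - 29^2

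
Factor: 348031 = 348031^1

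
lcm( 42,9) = 126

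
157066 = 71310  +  85756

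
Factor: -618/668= -309/334  =  - 2^( - 1 ) *3^1 * 103^1 * 167^( - 1)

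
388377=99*3923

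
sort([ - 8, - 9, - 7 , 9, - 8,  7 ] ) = [ - 9, - 8 , - 8, - 7 , 7,  9]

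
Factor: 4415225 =5^2*176609^1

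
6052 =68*89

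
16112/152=106 = 106.00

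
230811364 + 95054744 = 325866108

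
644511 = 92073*7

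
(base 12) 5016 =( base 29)a8g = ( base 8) 20722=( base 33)7vc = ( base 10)8658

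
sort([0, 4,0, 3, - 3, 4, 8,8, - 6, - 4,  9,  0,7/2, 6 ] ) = [-6, - 4, - 3 , 0,  0, 0, 3,  7/2,  4, 4,  6,8, 8, 9]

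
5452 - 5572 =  - 120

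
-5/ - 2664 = 5/2664 = 0.00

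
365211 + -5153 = 360058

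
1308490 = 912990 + 395500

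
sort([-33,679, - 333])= [ - 333, - 33, 679 ] 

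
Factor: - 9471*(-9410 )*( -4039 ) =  -2^1*3^1*5^1*7^2*11^1 * 41^1*577^1*941^1 = -359964202290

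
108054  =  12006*9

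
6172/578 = 10 + 196/289 = 10.68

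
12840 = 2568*5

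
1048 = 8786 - 7738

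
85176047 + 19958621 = 105134668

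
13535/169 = 80 + 15/169 = 80.09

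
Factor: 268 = 2^2*67^1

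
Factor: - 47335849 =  - 11^1 * 4303259^1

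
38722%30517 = 8205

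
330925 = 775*427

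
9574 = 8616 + 958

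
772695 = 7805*99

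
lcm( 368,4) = 368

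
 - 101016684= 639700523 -740717207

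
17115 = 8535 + 8580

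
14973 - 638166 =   -  623193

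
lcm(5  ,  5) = 5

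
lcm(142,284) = 284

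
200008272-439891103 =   -  239882831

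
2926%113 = 101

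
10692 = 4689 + 6003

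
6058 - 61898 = -55840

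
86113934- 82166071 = 3947863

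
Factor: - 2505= - 3^1*5^1*167^1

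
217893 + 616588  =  834481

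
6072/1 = 6072 = 6072.00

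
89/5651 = 89/5651 = 0.02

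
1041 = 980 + 61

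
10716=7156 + 3560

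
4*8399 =33596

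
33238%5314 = 1354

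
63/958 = 63/958 = 0.07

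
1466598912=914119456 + 552479456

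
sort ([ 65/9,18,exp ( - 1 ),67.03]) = [ exp( - 1),  65/9,18,67.03]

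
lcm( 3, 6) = 6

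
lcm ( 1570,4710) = 4710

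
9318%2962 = 432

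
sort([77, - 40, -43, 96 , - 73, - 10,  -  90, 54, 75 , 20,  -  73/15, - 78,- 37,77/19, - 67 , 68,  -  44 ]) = [-90,-78  , - 73, - 67 ,-44 ,- 43,-40,-37, - 10,-73/15, 77/19, 20, 54,68 , 75,77,  96] 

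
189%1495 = 189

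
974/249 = 3  +  227/249 = 3.91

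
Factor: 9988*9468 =94566384 = 2^4*3^2*11^1*227^1*263^1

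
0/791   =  0  =  0.00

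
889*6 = 5334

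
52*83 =4316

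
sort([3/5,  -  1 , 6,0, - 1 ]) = [ - 1, - 1, 0, 3/5,6]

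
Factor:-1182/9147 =-394/3049 = -2^1*197^1*3049^ (-1)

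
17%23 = 17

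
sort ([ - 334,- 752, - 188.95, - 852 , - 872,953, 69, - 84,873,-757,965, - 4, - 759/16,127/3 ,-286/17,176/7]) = [-872,-852, - 757,-752,  -  334 ,-188.95,-84,-759/16,-286/17,-4, 176/7,127/3, 69,873,  953,965] 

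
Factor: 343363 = 107^1*3209^1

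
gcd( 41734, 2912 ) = 14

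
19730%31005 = 19730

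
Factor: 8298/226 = 4149/113=3^2*113^(-1 )*461^1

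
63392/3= 63392/3 = 21130.67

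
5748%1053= 483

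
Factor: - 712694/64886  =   -37^1*9631^1*32443^( - 1 ) = -356347/32443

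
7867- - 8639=16506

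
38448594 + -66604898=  - 28156304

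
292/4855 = 292/4855 =0.06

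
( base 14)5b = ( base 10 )81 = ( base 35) 2B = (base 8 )121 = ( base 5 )311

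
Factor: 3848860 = 2^2*5^1* 53^1*3631^1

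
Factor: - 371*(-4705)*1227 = 3^1*5^1*7^1*53^1*409^1 * 941^1=2141795985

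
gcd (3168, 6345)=9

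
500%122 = 12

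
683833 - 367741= 316092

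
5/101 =5/101 = 0.05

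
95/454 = 95/454 = 0.21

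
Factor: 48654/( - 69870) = -477/685 = - 3^2*5^(  -  1 )  *53^1*137^( - 1) 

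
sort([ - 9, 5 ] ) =[ - 9, 5] 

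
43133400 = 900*47926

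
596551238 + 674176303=1270727541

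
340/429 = 340/429 = 0.79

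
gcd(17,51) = 17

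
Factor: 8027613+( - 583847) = 7443766  =  2^1*11^1*23^1*47^1*313^1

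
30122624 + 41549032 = 71671656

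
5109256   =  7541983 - 2432727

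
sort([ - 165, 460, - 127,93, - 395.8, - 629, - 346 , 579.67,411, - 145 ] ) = [ - 629, - 395.8, - 346, - 165, - 145, -127,93,411,460,579.67 ]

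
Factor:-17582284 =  - 2^2 *17^1 * 258563^1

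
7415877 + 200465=7616342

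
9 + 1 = 10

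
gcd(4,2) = 2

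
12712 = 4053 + 8659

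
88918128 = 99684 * 892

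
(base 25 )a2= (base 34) 7e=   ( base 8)374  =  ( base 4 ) 3330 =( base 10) 252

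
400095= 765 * 523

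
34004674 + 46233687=80238361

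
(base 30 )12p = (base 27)19D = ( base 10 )985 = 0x3D9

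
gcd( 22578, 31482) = 318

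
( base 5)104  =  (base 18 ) 1B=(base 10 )29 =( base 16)1d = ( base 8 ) 35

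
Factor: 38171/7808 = 2^( - 7 ) * 7^2*19^1*41^1 * 61^ (-1 ) 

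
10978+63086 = 74064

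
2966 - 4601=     -  1635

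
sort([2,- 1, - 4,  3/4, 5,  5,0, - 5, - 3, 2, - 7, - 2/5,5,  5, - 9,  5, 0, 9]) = [ - 9, - 7, - 5,-4, - 3, - 1, - 2/5, 0, 0, 3/4,2,2,  5,  5,5, 5 , 5,9 ]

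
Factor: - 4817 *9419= - 4817^1 * 9419^1=- 45371323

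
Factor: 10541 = 83^1*127^1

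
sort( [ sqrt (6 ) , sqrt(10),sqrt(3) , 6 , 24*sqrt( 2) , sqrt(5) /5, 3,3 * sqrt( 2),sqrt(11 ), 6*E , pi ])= [sqrt(5 ) /5,sqrt(3), sqrt(6),3,pi, sqrt( 10),sqrt( 11),3*sqrt (2),6 , 6*E, 24*sqrt(2)]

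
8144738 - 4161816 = 3982922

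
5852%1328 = 540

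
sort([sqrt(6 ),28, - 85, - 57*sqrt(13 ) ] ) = [-57*sqrt(13 ), - 85,sqrt( 6 ), 28] 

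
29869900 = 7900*3781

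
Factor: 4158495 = 3^2*5^1*11^1 * 31^1*  271^1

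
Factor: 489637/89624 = 2^( - 3 )*17^ ( - 1 )*743^1 = 743/136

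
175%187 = 175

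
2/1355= 2/1355= 0.00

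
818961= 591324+227637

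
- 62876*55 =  - 3458180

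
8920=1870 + 7050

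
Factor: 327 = 3^1 *109^1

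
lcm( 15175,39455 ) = 197275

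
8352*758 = 6330816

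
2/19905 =2/19905= 0.00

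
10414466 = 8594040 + 1820426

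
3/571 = 3/571 = 0.01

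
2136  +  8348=10484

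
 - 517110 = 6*(  -  86185)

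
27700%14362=13338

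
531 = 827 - 296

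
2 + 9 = 11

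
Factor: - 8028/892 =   -  3^2 = - 9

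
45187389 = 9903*4563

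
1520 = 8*190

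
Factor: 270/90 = 3^1 = 3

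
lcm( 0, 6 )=0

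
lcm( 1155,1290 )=99330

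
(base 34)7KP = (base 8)21135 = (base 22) I3J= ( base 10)8797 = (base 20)11JH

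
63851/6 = 10641+5/6 = 10641.83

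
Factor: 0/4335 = 0=0^1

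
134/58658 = 67/29329 = 0.00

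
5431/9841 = 5431/9841 = 0.55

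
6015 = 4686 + 1329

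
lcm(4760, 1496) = 52360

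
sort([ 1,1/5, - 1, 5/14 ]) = [ - 1,1/5, 5/14, 1 ] 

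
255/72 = 85/24 = 3.54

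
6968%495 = 38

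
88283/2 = 88283/2 = 44141.50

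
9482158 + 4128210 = 13610368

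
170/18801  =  170/18801  =  0.01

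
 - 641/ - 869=641/869   =  0.74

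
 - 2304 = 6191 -8495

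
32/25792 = 1/806 = 0.00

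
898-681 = 217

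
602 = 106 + 496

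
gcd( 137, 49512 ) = 1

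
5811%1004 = 791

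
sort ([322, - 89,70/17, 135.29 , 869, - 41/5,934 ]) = [ - 89, - 41/5, 70/17, 135.29,322, 869,  934 ] 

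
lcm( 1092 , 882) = 22932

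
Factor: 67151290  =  2^1*5^1*6715129^1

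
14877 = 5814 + 9063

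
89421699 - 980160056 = - 890738357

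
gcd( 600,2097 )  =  3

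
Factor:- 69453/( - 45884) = 2^(- 2 )*3^2*7717^1*11471^(-1) 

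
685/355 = 1 + 66/71  =  1.93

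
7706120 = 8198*940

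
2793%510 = 243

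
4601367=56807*81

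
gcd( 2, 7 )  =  1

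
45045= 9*5005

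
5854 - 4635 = 1219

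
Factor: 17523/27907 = 3^3*43^( - 1) = 27/43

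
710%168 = 38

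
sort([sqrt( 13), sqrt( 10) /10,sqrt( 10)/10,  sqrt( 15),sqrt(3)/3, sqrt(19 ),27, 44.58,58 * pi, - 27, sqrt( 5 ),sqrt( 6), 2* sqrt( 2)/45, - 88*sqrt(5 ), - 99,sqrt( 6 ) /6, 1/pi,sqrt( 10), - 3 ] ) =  [ - 88*sqrt (5),-99, - 27,  -  3,  2*sqrt( 2 ) /45,sqrt( 10)/10 , sqrt( 10 ) /10, 1/pi,sqrt ( 6 ) /6 , sqrt( 3 )/3,sqrt( 5 ),sqrt(6 ), sqrt(10),sqrt( 13),sqrt(15 ), sqrt( 19), 27,44.58,58*pi ]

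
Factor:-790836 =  - 2^2*3^1*59^1*1117^1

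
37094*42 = 1557948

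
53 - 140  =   - 87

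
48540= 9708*5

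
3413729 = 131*26059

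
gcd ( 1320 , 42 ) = 6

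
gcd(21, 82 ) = 1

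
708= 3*236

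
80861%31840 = 17181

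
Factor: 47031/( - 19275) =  - 61/25=- 5^( - 2 )*61^1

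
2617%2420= 197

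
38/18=19/9 = 2.11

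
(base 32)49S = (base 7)15602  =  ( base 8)10474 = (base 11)3351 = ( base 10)4412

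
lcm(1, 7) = 7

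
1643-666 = 977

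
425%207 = 11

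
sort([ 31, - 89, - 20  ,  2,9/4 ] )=[ - 89,-20, 2,9/4,31] 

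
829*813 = 673977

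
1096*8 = 8768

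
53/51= 53/51 = 1.04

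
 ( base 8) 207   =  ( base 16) 87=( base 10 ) 135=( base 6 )343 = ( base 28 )4N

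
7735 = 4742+2993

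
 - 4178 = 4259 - 8437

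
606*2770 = 1678620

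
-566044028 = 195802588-761846616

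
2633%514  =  63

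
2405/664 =3  +  413/664 = 3.62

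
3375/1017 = 375/113 = 3.32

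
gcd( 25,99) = 1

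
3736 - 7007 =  - 3271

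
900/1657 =900/1657= 0.54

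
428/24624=107/6156= 0.02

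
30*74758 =2242740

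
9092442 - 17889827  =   - 8797385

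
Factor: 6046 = 2^1*3023^1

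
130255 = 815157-684902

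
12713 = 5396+7317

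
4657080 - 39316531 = -34659451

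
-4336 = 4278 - 8614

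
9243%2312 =2307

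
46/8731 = 46/8731 = 0.01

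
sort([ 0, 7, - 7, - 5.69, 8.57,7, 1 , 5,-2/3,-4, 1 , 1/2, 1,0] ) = [ - 7,  -  5.69,-4,  -  2/3,  0,0,  1/2,1, 1,1,5,7  ,  7, 8.57]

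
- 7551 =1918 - 9469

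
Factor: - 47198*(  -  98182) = 2^2*7^1*7013^1*23599^1 = 4633994036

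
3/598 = 3/598 = 0.01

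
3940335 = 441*8935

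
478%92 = 18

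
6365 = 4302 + 2063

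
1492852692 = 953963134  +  538889558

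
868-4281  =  -3413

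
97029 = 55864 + 41165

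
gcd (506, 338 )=2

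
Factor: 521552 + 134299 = 655851 = 3^1*7^1*31231^1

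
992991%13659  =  9543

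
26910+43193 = 70103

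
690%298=94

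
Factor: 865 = 5^1*173^1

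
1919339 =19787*97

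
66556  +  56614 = 123170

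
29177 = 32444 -3267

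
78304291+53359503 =131663794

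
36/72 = 1/2 = 0.50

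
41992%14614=12764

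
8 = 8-0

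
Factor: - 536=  - 2^3*67^1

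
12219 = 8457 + 3762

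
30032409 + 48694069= 78726478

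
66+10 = 76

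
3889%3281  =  608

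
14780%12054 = 2726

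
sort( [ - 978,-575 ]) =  [ - 978, - 575]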